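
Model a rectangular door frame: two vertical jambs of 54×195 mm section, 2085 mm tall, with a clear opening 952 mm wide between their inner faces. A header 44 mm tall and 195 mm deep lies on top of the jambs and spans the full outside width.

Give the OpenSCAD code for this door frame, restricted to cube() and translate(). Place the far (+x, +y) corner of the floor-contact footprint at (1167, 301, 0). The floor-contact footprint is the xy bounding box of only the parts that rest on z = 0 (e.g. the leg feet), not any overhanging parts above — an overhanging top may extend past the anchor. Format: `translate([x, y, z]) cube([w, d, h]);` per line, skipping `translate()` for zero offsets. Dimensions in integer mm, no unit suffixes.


translate([107, 106, 0]) cube([54, 195, 2085]);
translate([1113, 106, 0]) cube([54, 195, 2085]);
translate([107, 106, 2085]) cube([1060, 195, 44]);


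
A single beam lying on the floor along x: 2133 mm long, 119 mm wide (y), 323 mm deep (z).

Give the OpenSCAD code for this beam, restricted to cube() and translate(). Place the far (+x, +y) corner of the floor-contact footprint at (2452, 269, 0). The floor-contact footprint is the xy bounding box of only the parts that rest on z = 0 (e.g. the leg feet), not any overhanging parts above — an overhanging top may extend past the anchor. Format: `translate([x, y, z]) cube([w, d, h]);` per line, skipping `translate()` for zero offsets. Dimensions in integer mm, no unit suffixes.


translate([319, 150, 0]) cube([2133, 119, 323]);


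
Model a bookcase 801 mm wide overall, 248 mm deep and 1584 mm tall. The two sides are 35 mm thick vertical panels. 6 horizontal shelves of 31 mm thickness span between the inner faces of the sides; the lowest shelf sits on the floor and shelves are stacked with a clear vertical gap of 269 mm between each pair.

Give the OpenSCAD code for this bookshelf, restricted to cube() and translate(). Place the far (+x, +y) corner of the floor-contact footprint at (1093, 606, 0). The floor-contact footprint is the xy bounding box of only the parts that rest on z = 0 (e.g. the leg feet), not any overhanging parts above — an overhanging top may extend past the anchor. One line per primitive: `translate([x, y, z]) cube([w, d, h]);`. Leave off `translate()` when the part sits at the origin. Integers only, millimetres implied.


translate([292, 358, 0]) cube([35, 248, 1584]);
translate([1058, 358, 0]) cube([35, 248, 1584]);
translate([327, 358, 0]) cube([731, 248, 31]);
translate([327, 358, 300]) cube([731, 248, 31]);
translate([327, 358, 600]) cube([731, 248, 31]);
translate([327, 358, 900]) cube([731, 248, 31]);
translate([327, 358, 1200]) cube([731, 248, 31]);
translate([327, 358, 1500]) cube([731, 248, 31]);


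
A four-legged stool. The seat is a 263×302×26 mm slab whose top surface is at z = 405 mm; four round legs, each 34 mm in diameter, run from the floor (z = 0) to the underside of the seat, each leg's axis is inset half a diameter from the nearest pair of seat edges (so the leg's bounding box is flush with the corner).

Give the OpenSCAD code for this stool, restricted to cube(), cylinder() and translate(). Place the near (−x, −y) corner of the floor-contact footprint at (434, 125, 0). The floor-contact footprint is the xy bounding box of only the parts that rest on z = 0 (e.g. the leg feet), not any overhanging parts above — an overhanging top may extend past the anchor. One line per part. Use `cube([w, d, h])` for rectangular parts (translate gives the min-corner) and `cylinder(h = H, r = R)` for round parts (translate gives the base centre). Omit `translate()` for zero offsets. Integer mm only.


// leg_h = 405 - 26 = 379
translate([434, 125, 379]) cube([263, 302, 26]);
translate([451, 142, 0]) cylinder(h = 379, r = 17);
translate([680, 142, 0]) cylinder(h = 379, r = 17);
translate([451, 410, 0]) cylinder(h = 379, r = 17);
translate([680, 410, 0]) cylinder(h = 379, r = 17);


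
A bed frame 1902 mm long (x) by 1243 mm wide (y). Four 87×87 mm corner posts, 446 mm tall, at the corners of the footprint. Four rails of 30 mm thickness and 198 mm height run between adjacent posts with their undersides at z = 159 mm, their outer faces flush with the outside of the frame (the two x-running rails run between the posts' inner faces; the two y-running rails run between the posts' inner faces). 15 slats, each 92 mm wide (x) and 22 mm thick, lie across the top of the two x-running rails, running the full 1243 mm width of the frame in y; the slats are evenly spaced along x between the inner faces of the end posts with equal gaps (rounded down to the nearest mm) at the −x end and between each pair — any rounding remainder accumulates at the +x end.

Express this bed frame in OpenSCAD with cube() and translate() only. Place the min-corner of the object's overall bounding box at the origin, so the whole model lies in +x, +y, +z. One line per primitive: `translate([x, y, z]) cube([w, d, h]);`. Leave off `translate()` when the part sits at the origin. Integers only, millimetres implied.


cube([87, 87, 446]);
translate([0, 1156, 0]) cube([87, 87, 446]);
translate([1815, 0, 0]) cube([87, 87, 446]);
translate([1815, 1156, 0]) cube([87, 87, 446]);
translate([87, 0, 159]) cube([1728, 30, 198]);
translate([87, 1213, 159]) cube([1728, 30, 198]);
translate([0, 87, 159]) cube([30, 1069, 198]);
translate([1872, 87, 159]) cube([30, 1069, 198]);
translate([108, 0, 357]) cube([92, 1243, 22]);
translate([221, 0, 357]) cube([92, 1243, 22]);
translate([334, 0, 357]) cube([92, 1243, 22]);
translate([447, 0, 357]) cube([92, 1243, 22]);
translate([560, 0, 357]) cube([92, 1243, 22]);
translate([673, 0, 357]) cube([92, 1243, 22]);
translate([786, 0, 357]) cube([92, 1243, 22]);
translate([899, 0, 357]) cube([92, 1243, 22]);
translate([1012, 0, 357]) cube([92, 1243, 22]);
translate([1125, 0, 357]) cube([92, 1243, 22]);
translate([1238, 0, 357]) cube([92, 1243, 22]);
translate([1351, 0, 357]) cube([92, 1243, 22]);
translate([1464, 0, 357]) cube([92, 1243, 22]);
translate([1577, 0, 357]) cube([92, 1243, 22]);
translate([1690, 0, 357]) cube([92, 1243, 22]);


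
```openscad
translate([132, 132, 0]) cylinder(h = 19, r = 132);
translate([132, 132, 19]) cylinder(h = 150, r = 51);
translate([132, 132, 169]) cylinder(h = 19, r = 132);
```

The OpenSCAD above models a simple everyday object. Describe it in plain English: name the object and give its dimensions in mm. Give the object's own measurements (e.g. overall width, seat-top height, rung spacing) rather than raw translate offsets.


A spool: two coaxial disc flanges of radius 132 mm and thickness 19 mm, joined by a core cylinder of radius 51 mm and height 150 mm. The lower flange rests on z = 0 and the three cylinders share a vertical axis.


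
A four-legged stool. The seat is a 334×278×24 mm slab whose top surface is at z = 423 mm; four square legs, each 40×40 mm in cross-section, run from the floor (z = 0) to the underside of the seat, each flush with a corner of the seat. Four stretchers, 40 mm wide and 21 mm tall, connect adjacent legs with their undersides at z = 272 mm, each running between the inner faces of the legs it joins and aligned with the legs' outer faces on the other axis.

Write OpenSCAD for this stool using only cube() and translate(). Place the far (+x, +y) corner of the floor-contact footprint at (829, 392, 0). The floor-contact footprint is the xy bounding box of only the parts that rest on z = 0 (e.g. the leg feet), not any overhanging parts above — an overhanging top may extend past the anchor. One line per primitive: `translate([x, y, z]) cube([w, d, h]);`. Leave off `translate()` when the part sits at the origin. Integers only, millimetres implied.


// leg_h = 423 - 24 = 399
// stretcher span = 334 - 2*40 = 254
translate([495, 114, 399]) cube([334, 278, 24]);
translate([495, 114, 0]) cube([40, 40, 399]);
translate([789, 114, 0]) cube([40, 40, 399]);
translate([495, 352, 0]) cube([40, 40, 399]);
translate([789, 352, 0]) cube([40, 40, 399]);
translate([535, 114, 272]) cube([254, 40, 21]);
translate([535, 352, 272]) cube([254, 40, 21]);
translate([495, 154, 272]) cube([40, 198, 21]);
translate([789, 154, 272]) cube([40, 198, 21]);


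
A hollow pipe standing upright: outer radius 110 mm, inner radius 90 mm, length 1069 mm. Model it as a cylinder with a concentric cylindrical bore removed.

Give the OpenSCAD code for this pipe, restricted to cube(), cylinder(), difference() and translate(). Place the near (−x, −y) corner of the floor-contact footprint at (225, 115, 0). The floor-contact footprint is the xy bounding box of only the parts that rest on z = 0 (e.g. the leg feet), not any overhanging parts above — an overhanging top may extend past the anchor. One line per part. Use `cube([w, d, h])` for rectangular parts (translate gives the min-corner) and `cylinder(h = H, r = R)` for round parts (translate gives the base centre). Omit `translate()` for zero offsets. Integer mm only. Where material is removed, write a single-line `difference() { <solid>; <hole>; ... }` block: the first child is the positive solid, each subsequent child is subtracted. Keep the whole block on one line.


difference() { translate([335, 225, 0]) cylinder(h = 1069, r = 110); translate([335, 225, 0]) cylinder(h = 1069, r = 90); }


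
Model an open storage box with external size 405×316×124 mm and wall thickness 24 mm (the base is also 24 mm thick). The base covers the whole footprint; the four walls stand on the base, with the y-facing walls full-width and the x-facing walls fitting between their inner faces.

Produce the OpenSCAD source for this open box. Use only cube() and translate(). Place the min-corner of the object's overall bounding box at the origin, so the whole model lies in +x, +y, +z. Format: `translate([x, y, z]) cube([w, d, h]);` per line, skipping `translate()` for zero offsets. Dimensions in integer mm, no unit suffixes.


cube([405, 316, 24]);
translate([0, 0, 24]) cube([405, 24, 100]);
translate([0, 292, 24]) cube([405, 24, 100]);
translate([0, 24, 24]) cube([24, 268, 100]);
translate([381, 24, 24]) cube([24, 268, 100]);


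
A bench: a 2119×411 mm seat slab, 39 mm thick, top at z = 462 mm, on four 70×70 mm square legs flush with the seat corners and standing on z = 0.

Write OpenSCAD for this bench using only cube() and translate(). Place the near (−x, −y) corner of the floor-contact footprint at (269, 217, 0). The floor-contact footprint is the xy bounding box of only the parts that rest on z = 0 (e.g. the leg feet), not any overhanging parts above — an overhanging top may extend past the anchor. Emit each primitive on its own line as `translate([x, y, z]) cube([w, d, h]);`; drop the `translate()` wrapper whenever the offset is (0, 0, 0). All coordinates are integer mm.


translate([269, 217, 423]) cube([2119, 411, 39]);
translate([269, 217, 0]) cube([70, 70, 423]);
translate([269, 558, 0]) cube([70, 70, 423]);
translate([2318, 217, 0]) cube([70, 70, 423]);
translate([2318, 558, 0]) cube([70, 70, 423]);


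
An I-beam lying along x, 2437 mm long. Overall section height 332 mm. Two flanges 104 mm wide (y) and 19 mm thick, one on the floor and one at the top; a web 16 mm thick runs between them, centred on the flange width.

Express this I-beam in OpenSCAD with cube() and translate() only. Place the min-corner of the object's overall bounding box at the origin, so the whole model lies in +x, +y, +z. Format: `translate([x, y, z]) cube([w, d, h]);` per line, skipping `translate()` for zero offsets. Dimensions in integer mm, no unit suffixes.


cube([2437, 104, 19]);
translate([0, 44, 19]) cube([2437, 16, 294]);
translate([0, 0, 313]) cube([2437, 104, 19]);


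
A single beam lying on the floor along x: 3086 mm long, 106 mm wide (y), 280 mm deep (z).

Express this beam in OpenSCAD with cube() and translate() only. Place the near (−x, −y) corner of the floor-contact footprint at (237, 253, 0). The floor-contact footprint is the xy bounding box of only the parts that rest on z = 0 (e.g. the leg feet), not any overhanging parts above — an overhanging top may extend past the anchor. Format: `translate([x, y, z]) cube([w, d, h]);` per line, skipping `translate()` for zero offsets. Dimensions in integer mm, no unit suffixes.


translate([237, 253, 0]) cube([3086, 106, 280]);


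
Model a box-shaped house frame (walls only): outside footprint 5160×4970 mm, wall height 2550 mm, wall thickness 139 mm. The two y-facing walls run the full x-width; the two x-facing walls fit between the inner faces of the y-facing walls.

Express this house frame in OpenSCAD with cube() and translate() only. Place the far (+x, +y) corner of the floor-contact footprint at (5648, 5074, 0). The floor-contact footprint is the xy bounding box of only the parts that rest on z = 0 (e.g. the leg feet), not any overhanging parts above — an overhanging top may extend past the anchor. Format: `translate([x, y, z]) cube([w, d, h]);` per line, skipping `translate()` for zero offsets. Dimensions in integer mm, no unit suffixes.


translate([488, 104, 0]) cube([5160, 139, 2550]);
translate([488, 4935, 0]) cube([5160, 139, 2550]);
translate([488, 243, 0]) cube([139, 4692, 2550]);
translate([5509, 243, 0]) cube([139, 4692, 2550]);


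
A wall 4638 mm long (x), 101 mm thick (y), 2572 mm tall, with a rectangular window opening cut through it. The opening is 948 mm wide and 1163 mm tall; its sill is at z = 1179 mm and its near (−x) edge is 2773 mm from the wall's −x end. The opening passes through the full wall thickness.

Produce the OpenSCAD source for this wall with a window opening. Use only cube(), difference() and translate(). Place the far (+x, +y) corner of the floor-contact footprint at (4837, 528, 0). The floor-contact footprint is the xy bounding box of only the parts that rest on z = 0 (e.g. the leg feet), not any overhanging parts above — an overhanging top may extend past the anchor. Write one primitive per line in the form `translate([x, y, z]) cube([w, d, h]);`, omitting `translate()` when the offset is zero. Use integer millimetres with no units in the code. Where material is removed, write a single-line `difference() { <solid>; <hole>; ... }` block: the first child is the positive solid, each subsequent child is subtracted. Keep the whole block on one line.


difference() { translate([199, 427, 0]) cube([4638, 101, 2572]); translate([2972, 427, 1179]) cube([948, 101, 1163]); }


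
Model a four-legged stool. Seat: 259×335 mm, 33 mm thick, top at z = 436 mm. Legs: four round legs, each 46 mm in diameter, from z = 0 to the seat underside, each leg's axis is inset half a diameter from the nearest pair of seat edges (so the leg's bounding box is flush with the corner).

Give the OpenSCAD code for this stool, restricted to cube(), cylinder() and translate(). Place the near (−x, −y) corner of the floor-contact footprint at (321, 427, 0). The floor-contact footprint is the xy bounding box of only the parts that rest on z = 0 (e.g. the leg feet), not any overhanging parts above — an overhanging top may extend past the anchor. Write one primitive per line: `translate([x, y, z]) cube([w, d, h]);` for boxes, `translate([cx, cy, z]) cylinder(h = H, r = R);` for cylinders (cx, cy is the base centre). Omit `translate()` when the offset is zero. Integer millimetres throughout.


// leg_h = 436 - 33 = 403
translate([321, 427, 403]) cube([259, 335, 33]);
translate([344, 450, 0]) cylinder(h = 403, r = 23);
translate([557, 450, 0]) cylinder(h = 403, r = 23);
translate([344, 739, 0]) cylinder(h = 403, r = 23);
translate([557, 739, 0]) cylinder(h = 403, r = 23);


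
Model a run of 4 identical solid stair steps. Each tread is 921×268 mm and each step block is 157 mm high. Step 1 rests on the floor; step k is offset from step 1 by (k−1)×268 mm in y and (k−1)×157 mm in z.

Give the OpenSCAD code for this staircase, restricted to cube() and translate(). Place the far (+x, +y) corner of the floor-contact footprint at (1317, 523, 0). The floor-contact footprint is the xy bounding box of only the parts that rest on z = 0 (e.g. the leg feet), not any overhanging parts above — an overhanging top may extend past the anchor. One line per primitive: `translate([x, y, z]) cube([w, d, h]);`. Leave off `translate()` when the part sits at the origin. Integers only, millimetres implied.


translate([396, 255, 0]) cube([921, 268, 157]);
translate([396, 523, 157]) cube([921, 268, 157]);
translate([396, 791, 314]) cube([921, 268, 157]);
translate([396, 1059, 471]) cube([921, 268, 157]);


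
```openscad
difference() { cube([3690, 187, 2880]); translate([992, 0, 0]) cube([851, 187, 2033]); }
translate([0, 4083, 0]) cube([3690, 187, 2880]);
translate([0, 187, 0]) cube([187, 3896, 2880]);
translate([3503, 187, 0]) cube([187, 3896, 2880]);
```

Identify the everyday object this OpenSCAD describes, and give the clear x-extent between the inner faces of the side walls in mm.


A single room. The interior width is 3316 mm.

Four walls enclosing a rectangle with a door in the front wall — a room. Outside width 3690 minus two 187 mm walls gives 3316 mm.


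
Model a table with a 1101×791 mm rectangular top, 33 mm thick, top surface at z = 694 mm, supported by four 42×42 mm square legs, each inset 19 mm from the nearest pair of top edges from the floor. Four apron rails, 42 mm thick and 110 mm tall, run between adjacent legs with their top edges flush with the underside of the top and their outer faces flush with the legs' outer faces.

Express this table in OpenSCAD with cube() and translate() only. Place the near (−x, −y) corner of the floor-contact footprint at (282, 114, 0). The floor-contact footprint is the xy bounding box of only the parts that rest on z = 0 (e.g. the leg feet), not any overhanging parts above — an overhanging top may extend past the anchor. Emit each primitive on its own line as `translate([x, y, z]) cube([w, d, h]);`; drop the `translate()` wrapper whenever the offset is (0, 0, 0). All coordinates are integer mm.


// leg_h = 694 - 33 = 661
// apron z = 661 - 110 = 551
translate([263, 95, 661]) cube([1101, 791, 33]);
translate([282, 114, 0]) cube([42, 42, 661]);
translate([1303, 114, 0]) cube([42, 42, 661]);
translate([282, 825, 0]) cube([42, 42, 661]);
translate([1303, 825, 0]) cube([42, 42, 661]);
translate([324, 114, 551]) cube([979, 42, 110]);
translate([324, 825, 551]) cube([979, 42, 110]);
translate([282, 156, 551]) cube([42, 669, 110]);
translate([1303, 156, 551]) cube([42, 669, 110]);


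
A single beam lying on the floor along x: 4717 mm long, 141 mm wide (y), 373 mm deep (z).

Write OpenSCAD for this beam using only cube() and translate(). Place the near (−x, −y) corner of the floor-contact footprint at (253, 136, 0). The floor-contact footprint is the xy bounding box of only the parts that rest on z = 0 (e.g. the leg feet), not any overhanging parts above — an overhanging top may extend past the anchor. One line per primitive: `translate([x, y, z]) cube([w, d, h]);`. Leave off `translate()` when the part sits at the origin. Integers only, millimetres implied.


translate([253, 136, 0]) cube([4717, 141, 373]);


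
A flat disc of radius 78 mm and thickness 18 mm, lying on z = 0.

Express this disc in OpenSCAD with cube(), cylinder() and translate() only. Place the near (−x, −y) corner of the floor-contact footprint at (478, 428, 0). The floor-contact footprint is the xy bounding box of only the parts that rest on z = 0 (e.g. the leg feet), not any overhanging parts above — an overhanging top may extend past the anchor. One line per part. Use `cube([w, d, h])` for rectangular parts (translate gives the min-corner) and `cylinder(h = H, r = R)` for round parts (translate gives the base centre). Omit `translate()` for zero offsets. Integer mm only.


translate([556, 506, 0]) cylinder(h = 18, r = 78);


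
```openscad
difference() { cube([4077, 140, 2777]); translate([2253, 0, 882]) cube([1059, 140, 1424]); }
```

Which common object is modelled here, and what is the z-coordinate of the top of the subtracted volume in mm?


A wall with a window opening. The window head height is 2306 mm.

A wall with a rectangular opening subtracted — a window. Sill at z = 882, opening 1424 mm tall, so the head is at 882 + 1424 = 2306 mm.


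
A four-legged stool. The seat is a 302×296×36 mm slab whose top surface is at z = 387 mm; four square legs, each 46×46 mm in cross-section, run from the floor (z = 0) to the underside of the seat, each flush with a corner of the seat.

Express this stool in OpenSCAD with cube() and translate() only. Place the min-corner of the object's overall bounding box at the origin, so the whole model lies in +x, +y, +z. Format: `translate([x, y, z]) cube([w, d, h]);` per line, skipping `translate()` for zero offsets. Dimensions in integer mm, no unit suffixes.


translate([0, 0, 351]) cube([302, 296, 36]);
cube([46, 46, 351]);
translate([256, 0, 0]) cube([46, 46, 351]);
translate([0, 250, 0]) cube([46, 46, 351]);
translate([256, 250, 0]) cube([46, 46, 351]);


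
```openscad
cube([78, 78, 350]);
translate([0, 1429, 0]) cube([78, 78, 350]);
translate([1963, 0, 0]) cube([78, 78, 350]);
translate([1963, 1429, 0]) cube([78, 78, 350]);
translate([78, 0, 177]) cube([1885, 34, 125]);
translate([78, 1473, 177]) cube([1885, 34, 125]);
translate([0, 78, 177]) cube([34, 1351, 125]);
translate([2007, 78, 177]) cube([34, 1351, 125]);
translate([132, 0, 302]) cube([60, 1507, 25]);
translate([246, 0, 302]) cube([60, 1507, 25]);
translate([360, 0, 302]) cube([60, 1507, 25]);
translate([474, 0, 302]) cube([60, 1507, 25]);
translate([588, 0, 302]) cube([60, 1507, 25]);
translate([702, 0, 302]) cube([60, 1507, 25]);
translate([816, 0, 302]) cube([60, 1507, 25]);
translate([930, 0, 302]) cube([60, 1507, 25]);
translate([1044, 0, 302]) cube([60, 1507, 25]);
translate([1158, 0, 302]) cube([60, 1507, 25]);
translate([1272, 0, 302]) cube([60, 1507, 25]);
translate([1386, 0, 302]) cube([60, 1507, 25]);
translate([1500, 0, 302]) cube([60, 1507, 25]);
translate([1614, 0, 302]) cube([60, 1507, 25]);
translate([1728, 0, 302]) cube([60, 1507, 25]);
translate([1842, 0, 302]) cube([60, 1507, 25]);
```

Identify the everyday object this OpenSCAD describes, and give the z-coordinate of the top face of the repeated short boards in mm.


A bed frame. The slat-top height is 327 mm.

Four posts, four rails, and a row of slats — a bed frame. Slats sit on the rails at z = 177 + 125 = 302; with slat thickness 25, the top is 327 mm.


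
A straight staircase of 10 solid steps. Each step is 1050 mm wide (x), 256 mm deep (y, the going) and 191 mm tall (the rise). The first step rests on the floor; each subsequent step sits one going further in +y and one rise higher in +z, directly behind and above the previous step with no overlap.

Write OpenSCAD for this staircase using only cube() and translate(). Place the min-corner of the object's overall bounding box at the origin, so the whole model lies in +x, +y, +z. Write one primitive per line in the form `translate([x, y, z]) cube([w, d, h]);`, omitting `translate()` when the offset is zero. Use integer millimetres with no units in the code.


cube([1050, 256, 191]);
translate([0, 256, 191]) cube([1050, 256, 191]);
translate([0, 512, 382]) cube([1050, 256, 191]);
translate([0, 768, 573]) cube([1050, 256, 191]);
translate([0, 1024, 764]) cube([1050, 256, 191]);
translate([0, 1280, 955]) cube([1050, 256, 191]);
translate([0, 1536, 1146]) cube([1050, 256, 191]);
translate([0, 1792, 1337]) cube([1050, 256, 191]);
translate([0, 2048, 1528]) cube([1050, 256, 191]);
translate([0, 2304, 1719]) cube([1050, 256, 191]);


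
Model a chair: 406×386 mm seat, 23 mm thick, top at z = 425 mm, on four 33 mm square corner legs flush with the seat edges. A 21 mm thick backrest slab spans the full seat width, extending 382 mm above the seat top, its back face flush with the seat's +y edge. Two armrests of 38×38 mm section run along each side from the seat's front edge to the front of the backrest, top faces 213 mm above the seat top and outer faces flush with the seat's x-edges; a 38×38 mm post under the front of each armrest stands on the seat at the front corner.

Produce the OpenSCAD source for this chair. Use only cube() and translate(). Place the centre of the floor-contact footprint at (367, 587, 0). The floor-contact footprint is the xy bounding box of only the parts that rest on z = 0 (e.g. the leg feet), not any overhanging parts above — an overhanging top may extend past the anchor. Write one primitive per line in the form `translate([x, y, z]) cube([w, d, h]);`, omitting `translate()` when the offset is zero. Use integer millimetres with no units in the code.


// leg_h = 425 - 23 = 402
// arm post h = 213 - 38 = 175
translate([164, 394, 402]) cube([406, 386, 23]);
translate([164, 394, 0]) cube([33, 33, 402]);
translate([537, 394, 0]) cube([33, 33, 402]);
translate([164, 747, 0]) cube([33, 33, 402]);
translate([537, 747, 0]) cube([33, 33, 402]);
translate([164, 759, 425]) cube([406, 21, 382]);
translate([164, 394, 600]) cube([38, 365, 38]);
translate([532, 394, 600]) cube([38, 365, 38]);
translate([164, 394, 425]) cube([38, 38, 175]);
translate([532, 394, 425]) cube([38, 38, 175]);


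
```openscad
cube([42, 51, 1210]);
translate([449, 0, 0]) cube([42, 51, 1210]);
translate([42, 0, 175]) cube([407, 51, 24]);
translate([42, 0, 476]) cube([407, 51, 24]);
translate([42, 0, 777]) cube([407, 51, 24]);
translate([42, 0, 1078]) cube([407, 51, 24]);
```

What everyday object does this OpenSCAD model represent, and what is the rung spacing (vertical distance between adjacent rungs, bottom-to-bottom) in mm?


A ladder. The rung spacing is 301 mm.

Two tall 42×51 posts with 4 short bars between them — a ladder. Adjacent rungs sit at z = 175 and z = 476, so the spacing is 476 − 175 = 301 mm.


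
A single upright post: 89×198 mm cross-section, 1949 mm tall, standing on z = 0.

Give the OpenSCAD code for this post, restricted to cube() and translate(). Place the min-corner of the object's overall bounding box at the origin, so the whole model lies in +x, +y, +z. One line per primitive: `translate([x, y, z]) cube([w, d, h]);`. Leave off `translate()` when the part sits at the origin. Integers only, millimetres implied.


cube([89, 198, 1949]);


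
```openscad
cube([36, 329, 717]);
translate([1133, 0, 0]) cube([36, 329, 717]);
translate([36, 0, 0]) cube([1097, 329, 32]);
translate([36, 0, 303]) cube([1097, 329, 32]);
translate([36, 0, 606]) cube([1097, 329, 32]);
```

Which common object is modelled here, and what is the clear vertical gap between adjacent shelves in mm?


A bookshelf. The clear shelf gap is 271 mm.

Two tall side panels with 3 horizontal boards between them — a bookshelf. The first two shelf undersides are at z = 0 and z = 303; with shelf thickness 32, the clear gap is 303 − 0 − 32 = 271 mm.


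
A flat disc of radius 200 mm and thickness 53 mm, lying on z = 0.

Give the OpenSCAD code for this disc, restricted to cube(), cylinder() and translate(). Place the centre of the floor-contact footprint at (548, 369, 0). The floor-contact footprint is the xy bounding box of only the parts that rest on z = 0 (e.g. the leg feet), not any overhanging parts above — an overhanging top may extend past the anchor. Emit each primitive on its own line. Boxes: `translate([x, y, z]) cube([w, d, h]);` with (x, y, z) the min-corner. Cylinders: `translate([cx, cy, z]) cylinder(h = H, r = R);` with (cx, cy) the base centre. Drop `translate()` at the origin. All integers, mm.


translate([548, 369, 0]) cylinder(h = 53, r = 200);


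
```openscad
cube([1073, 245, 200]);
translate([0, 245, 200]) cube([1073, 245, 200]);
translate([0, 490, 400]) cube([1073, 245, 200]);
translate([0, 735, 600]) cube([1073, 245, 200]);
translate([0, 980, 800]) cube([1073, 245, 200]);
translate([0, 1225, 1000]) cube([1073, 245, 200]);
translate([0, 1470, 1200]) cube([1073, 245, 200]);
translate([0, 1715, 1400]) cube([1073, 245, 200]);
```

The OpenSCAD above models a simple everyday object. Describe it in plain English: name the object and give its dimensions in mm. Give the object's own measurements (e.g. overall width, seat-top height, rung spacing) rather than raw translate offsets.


A straight staircase of 8 solid steps. Each step is 1073 mm wide (x), 245 mm deep (y, the going) and 200 mm tall (the rise). The first step rests on the floor; each subsequent step sits one going further in +y and one rise higher in +z, directly behind and above the previous step with no overlap.


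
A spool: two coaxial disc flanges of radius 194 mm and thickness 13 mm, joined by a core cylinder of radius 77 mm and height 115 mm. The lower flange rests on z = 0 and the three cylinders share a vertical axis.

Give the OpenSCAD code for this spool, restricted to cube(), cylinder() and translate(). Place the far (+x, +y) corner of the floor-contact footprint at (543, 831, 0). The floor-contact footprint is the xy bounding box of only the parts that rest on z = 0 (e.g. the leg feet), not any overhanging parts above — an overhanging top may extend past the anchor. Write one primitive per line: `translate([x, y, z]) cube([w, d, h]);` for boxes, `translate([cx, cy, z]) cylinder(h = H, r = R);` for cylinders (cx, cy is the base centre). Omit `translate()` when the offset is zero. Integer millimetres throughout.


translate([349, 637, 0]) cylinder(h = 13, r = 194);
translate([349, 637, 13]) cylinder(h = 115, r = 77);
translate([349, 637, 128]) cylinder(h = 13, r = 194);


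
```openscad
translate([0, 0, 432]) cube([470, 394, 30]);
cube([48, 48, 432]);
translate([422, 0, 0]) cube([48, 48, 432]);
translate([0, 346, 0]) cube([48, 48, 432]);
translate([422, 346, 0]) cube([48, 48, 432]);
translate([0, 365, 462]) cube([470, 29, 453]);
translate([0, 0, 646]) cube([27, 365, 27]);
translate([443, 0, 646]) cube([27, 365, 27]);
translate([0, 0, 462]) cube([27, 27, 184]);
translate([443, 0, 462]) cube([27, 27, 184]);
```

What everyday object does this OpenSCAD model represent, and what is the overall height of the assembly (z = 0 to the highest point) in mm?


A chair. The overall height is 915 mm.

A slab on four corner posts with a tall panel at the back — a chair. The seat slab sits at z = 432 with thickness 30, and the 453 mm backrest starts at the seat top, so the overall height is 432 + 30 + 453 = 915 mm.


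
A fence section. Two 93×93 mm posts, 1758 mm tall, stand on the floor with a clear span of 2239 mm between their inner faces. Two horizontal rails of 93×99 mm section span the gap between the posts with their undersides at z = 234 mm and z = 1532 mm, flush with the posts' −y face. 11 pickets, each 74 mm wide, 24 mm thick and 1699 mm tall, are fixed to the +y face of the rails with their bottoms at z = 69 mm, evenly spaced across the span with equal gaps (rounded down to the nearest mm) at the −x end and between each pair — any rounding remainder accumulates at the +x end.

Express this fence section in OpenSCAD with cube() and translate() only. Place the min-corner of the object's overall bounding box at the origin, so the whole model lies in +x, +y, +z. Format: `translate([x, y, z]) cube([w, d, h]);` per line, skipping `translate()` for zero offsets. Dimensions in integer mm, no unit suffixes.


cube([93, 93, 1758]);
translate([2332, 0, 0]) cube([93, 93, 1758]);
translate([93, 0, 234]) cube([2239, 93, 99]);
translate([93, 0, 1532]) cube([2239, 93, 99]);
translate([211, 93, 69]) cube([74, 24, 1699]);
translate([403, 93, 69]) cube([74, 24, 1699]);
translate([595, 93, 69]) cube([74, 24, 1699]);
translate([787, 93, 69]) cube([74, 24, 1699]);
translate([979, 93, 69]) cube([74, 24, 1699]);
translate([1171, 93, 69]) cube([74, 24, 1699]);
translate([1363, 93, 69]) cube([74, 24, 1699]);
translate([1555, 93, 69]) cube([74, 24, 1699]);
translate([1747, 93, 69]) cube([74, 24, 1699]);
translate([1939, 93, 69]) cube([74, 24, 1699]);
translate([2131, 93, 69]) cube([74, 24, 1699]);


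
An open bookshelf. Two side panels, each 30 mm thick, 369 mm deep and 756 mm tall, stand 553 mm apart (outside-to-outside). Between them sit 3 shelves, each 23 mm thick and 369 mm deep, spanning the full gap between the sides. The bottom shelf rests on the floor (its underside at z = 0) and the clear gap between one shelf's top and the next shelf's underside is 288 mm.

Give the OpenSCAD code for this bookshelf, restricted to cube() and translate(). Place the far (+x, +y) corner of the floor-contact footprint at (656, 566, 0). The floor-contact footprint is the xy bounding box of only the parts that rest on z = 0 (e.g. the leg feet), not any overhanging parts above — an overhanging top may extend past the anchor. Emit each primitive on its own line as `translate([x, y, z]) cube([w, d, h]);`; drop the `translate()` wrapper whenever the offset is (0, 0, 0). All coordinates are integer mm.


translate([103, 197, 0]) cube([30, 369, 756]);
translate([626, 197, 0]) cube([30, 369, 756]);
translate([133, 197, 0]) cube([493, 369, 23]);
translate([133, 197, 311]) cube([493, 369, 23]);
translate([133, 197, 622]) cube([493, 369, 23]);


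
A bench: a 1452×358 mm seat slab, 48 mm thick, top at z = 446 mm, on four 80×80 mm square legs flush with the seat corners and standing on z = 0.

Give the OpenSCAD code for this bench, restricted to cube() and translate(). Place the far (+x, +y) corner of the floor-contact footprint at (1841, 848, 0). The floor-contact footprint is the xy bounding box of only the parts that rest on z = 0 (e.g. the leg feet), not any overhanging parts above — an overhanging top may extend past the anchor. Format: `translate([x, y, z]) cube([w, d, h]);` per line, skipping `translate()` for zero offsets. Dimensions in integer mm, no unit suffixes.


// leg_h = 446 − 48 = 398
translate([389, 490, 398]) cube([1452, 358, 48]);
translate([389, 490, 0]) cube([80, 80, 398]);
translate([389, 768, 0]) cube([80, 80, 398]);
translate([1761, 490, 0]) cube([80, 80, 398]);
translate([1761, 768, 0]) cube([80, 80, 398]);


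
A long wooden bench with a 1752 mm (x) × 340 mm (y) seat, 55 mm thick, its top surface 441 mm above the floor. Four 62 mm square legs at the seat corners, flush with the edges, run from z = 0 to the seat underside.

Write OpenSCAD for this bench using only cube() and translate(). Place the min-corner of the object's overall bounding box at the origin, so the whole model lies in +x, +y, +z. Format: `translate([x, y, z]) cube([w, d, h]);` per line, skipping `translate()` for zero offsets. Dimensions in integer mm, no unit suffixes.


translate([0, 0, 386]) cube([1752, 340, 55]);
cube([62, 62, 386]);
translate([0, 278, 0]) cube([62, 62, 386]);
translate([1690, 0, 0]) cube([62, 62, 386]);
translate([1690, 278, 0]) cube([62, 62, 386]);


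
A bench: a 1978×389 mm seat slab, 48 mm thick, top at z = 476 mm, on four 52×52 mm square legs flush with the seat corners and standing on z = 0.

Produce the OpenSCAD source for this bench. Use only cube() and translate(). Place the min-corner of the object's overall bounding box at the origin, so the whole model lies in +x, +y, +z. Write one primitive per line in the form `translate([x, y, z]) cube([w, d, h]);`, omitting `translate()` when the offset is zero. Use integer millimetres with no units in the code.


// leg_h = 476 − 48 = 428
translate([0, 0, 428]) cube([1978, 389, 48]);
cube([52, 52, 428]);
translate([0, 337, 0]) cube([52, 52, 428]);
translate([1926, 0, 0]) cube([52, 52, 428]);
translate([1926, 337, 0]) cube([52, 52, 428]);


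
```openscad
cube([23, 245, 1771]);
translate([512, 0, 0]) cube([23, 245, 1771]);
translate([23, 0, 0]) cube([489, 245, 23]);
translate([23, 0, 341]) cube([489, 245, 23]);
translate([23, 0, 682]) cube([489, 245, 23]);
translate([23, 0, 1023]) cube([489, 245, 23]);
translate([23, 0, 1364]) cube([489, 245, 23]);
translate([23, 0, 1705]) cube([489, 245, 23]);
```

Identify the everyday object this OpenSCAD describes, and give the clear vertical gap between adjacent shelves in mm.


A bookshelf. The clear shelf gap is 318 mm.

Two tall side panels with 6 horizontal boards between them — a bookshelf. The first two shelf undersides are at z = 0 and z = 341; with shelf thickness 23, the clear gap is 341 − 0 − 23 = 318 mm.


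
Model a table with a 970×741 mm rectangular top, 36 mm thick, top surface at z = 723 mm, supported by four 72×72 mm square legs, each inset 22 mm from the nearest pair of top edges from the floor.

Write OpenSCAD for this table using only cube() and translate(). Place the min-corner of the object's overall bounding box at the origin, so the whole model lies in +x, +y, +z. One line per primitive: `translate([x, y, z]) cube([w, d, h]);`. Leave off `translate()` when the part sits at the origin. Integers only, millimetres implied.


translate([0, 0, 687]) cube([970, 741, 36]);
translate([22, 22, 0]) cube([72, 72, 687]);
translate([876, 22, 0]) cube([72, 72, 687]);
translate([22, 647, 0]) cube([72, 72, 687]);
translate([876, 647, 0]) cube([72, 72, 687]);


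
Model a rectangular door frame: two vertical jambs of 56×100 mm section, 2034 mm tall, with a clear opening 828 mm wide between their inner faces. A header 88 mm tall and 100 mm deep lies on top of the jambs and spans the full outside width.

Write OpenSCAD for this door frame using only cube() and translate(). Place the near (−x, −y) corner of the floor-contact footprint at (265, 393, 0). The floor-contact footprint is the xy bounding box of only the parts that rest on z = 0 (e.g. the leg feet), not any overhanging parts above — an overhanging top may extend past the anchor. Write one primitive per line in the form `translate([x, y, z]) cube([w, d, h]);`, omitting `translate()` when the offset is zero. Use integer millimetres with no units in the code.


translate([265, 393, 0]) cube([56, 100, 2034]);
translate([1149, 393, 0]) cube([56, 100, 2034]);
translate([265, 393, 2034]) cube([940, 100, 88]);


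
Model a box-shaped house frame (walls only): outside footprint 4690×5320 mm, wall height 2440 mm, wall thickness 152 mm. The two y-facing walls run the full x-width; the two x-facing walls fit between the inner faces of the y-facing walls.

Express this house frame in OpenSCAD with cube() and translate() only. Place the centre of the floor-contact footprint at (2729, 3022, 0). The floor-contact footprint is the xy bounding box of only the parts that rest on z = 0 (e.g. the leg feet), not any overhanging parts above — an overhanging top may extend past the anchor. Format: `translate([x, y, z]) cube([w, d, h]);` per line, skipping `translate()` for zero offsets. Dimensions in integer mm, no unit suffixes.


translate([384, 362, 0]) cube([4690, 152, 2440]);
translate([384, 5530, 0]) cube([4690, 152, 2440]);
translate([384, 514, 0]) cube([152, 5016, 2440]);
translate([4922, 514, 0]) cube([152, 5016, 2440]);


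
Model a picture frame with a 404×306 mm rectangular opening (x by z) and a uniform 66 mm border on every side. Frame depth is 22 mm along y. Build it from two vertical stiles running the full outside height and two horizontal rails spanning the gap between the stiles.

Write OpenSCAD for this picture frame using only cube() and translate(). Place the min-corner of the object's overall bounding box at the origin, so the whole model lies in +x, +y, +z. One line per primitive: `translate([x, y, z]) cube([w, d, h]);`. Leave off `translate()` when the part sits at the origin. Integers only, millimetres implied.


cube([66, 22, 438]);
translate([470, 0, 0]) cube([66, 22, 438]);
translate([66, 0, 0]) cube([404, 22, 66]);
translate([66, 0, 372]) cube([404, 22, 66]);


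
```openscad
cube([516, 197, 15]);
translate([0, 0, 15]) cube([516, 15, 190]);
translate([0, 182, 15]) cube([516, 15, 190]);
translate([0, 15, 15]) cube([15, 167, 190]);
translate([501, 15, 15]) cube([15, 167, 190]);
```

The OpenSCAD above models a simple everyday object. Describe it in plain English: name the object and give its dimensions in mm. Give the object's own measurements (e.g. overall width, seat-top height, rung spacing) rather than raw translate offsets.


An open-topped rectangular box: outside dimensions 516×197×205 mm, with a uniform wall and base thickness of 15 mm. The base is a full 516×197 slab on the floor; four walls sit on top of the base. The front and back walls (the −y and +y sides) span the full width; the two side walls fit between them.
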